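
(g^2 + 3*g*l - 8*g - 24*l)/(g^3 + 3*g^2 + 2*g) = (g^2 + 3*g*l - 8*g - 24*l)/(g*(g^2 + 3*g + 2))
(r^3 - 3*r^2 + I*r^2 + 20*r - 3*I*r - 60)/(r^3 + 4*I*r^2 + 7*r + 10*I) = (r^2 - r*(3 + 4*I) + 12*I)/(r^2 - I*r + 2)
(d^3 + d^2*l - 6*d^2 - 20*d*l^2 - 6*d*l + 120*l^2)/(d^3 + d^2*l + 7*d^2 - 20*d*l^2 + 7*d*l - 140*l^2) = (d - 6)/(d + 7)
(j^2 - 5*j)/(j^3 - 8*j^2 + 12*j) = (j - 5)/(j^2 - 8*j + 12)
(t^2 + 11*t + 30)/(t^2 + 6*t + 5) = (t + 6)/(t + 1)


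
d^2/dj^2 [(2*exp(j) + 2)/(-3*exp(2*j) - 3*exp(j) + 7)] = (-18*exp(4*j) - 54*exp(3*j) - 306*exp(2*j) - 228*exp(j) - 140)*exp(j)/(27*exp(6*j) + 81*exp(5*j) - 108*exp(4*j) - 351*exp(3*j) + 252*exp(2*j) + 441*exp(j) - 343)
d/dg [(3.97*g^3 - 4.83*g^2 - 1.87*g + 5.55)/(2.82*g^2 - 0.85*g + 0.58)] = (11.1954*g^4 - 6.749*g^3 + 16.2867*g^2 - 36.9048*g + 3.6329)/(7.9524*g^4 - 4.794*g^3 + 3.9937*g^2 - 0.986*g + 0.3364)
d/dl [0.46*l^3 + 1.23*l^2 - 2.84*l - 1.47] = 1.38*l^2 + 2.46*l - 2.84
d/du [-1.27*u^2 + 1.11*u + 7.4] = 1.11 - 2.54*u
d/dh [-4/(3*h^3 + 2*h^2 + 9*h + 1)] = 4*(9*h^2 + 4*h + 9)/(3*h^3 + 2*h^2 + 9*h + 1)^2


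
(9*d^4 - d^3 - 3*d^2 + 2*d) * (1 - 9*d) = -81*d^5 + 18*d^4 + 26*d^3 - 21*d^2 + 2*d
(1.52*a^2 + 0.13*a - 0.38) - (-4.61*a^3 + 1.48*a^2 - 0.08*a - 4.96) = 4.61*a^3 + 0.04*a^2 + 0.21*a + 4.58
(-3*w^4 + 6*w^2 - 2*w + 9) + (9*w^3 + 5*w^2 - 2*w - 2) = -3*w^4 + 9*w^3 + 11*w^2 - 4*w + 7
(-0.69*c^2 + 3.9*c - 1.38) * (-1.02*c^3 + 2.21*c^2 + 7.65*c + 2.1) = 0.7038*c^5 - 5.5029*c^4 + 4.7481*c^3 + 25.3362*c^2 - 2.367*c - 2.898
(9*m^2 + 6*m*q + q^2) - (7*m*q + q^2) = 9*m^2 - m*q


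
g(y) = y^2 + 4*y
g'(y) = 2*y + 4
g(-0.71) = -2.34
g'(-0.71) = 2.58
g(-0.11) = -0.43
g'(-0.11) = 3.78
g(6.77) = 72.91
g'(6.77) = 17.54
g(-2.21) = -3.96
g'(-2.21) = -0.42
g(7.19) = 80.46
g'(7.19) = 18.38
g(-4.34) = 1.48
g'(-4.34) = -4.68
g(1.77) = 10.21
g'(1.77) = 7.54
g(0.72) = 3.40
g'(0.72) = 5.44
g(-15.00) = 165.00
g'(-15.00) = -26.00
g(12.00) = 192.00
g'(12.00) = 28.00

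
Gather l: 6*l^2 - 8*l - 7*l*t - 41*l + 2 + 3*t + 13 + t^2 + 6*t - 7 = 6*l^2 + l*(-7*t - 49) + t^2 + 9*t + 8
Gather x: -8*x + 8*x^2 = 8*x^2 - 8*x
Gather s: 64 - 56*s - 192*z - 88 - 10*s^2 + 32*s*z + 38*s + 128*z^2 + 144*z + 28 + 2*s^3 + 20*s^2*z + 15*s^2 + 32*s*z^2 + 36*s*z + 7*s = 2*s^3 + s^2*(20*z + 5) + s*(32*z^2 + 68*z - 11) + 128*z^2 - 48*z + 4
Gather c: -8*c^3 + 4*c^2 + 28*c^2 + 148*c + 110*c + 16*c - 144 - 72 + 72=-8*c^3 + 32*c^2 + 274*c - 144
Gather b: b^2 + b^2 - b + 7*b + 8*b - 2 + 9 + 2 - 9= 2*b^2 + 14*b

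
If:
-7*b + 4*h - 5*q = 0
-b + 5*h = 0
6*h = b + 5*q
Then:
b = 0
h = 0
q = 0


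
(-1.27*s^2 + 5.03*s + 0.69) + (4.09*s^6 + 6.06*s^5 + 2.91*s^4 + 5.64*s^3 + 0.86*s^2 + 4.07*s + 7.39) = 4.09*s^6 + 6.06*s^5 + 2.91*s^4 + 5.64*s^3 - 0.41*s^2 + 9.1*s + 8.08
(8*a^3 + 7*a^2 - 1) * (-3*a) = -24*a^4 - 21*a^3 + 3*a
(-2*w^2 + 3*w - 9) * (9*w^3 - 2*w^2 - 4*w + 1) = -18*w^5 + 31*w^4 - 79*w^3 + 4*w^2 + 39*w - 9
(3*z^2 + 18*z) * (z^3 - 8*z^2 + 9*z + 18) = 3*z^5 - 6*z^4 - 117*z^3 + 216*z^2 + 324*z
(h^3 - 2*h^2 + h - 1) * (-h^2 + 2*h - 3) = -h^5 + 4*h^4 - 8*h^3 + 9*h^2 - 5*h + 3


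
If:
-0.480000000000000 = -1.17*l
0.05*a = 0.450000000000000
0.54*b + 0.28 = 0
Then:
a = 9.00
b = -0.52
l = 0.41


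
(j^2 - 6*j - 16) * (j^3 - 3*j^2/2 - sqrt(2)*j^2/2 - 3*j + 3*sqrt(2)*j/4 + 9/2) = j^5 - 15*j^4/2 - sqrt(2)*j^4/2 - 10*j^3 + 15*sqrt(2)*j^3/4 + 7*sqrt(2)*j^2/2 + 93*j^2/2 - 12*sqrt(2)*j + 21*j - 72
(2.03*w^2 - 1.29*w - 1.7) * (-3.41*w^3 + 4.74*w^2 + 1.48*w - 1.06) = -6.9223*w^5 + 14.0211*w^4 + 2.6868*w^3 - 12.119*w^2 - 1.1486*w + 1.802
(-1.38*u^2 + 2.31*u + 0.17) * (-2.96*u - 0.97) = 4.0848*u^3 - 5.499*u^2 - 2.7439*u - 0.1649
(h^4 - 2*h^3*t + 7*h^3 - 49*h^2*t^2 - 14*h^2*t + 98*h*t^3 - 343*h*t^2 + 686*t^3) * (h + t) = h^5 - h^4*t + 7*h^4 - 51*h^3*t^2 - 7*h^3*t + 49*h^2*t^3 - 357*h^2*t^2 + 98*h*t^4 + 343*h*t^3 + 686*t^4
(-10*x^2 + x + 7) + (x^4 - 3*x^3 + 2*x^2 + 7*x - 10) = x^4 - 3*x^3 - 8*x^2 + 8*x - 3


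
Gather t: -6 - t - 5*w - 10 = -t - 5*w - 16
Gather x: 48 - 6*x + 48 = 96 - 6*x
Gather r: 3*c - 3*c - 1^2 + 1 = 0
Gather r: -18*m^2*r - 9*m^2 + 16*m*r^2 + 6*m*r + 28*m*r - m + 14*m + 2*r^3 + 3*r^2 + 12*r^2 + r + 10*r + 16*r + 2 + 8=-9*m^2 + 13*m + 2*r^3 + r^2*(16*m + 15) + r*(-18*m^2 + 34*m + 27) + 10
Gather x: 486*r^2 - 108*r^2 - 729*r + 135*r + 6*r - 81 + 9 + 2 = 378*r^2 - 588*r - 70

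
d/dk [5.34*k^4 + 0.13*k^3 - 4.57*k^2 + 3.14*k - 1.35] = 21.36*k^3 + 0.39*k^2 - 9.14*k + 3.14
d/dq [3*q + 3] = 3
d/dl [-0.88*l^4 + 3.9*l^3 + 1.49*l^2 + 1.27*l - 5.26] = -3.52*l^3 + 11.7*l^2 + 2.98*l + 1.27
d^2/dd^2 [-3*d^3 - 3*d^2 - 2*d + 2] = -18*d - 6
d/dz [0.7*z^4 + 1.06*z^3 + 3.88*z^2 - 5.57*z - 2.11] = 2.8*z^3 + 3.18*z^2 + 7.76*z - 5.57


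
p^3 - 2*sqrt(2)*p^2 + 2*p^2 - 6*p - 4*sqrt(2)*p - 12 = (p + 2)*(p - 3*sqrt(2))*(p + sqrt(2))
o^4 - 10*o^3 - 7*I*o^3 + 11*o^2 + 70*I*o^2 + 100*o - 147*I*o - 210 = (o - 7)*(o - 3)*(o - 5*I)*(o - 2*I)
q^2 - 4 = (q - 2)*(q + 2)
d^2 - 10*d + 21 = (d - 7)*(d - 3)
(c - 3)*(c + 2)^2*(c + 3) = c^4 + 4*c^3 - 5*c^2 - 36*c - 36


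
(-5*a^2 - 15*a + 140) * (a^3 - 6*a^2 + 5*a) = -5*a^5 + 15*a^4 + 205*a^3 - 915*a^2 + 700*a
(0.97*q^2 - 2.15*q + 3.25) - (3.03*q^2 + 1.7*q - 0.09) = -2.06*q^2 - 3.85*q + 3.34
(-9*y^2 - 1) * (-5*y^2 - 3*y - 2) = 45*y^4 + 27*y^3 + 23*y^2 + 3*y + 2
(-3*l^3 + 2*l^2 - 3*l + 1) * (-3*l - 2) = 9*l^4 + 5*l^2 + 3*l - 2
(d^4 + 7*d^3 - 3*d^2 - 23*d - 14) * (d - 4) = d^5 + 3*d^4 - 31*d^3 - 11*d^2 + 78*d + 56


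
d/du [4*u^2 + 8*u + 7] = 8*u + 8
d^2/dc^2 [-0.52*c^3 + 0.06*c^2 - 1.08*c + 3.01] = 0.12 - 3.12*c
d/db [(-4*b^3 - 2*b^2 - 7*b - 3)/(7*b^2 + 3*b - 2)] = (-28*b^4 - 24*b^3 + 67*b^2 + 50*b + 23)/(49*b^4 + 42*b^3 - 19*b^2 - 12*b + 4)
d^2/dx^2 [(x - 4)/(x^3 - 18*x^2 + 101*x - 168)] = 2*((x - 4)*(3*x^2 - 36*x + 101)^2 + (-3*x^2 + 36*x - 3*(x - 6)*(x - 4) - 101)*(x^3 - 18*x^2 + 101*x - 168))/(x^3 - 18*x^2 + 101*x - 168)^3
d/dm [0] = 0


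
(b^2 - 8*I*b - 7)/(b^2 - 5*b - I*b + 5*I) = (b - 7*I)/(b - 5)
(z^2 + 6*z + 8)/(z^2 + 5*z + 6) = (z + 4)/(z + 3)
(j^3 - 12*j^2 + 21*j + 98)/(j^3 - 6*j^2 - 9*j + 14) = (j - 7)/(j - 1)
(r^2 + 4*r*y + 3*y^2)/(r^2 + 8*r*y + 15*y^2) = (r + y)/(r + 5*y)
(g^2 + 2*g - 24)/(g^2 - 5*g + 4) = (g + 6)/(g - 1)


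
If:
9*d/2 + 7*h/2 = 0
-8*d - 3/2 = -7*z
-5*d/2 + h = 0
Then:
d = 0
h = 0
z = 3/14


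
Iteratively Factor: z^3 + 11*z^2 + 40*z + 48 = (z + 4)*(z^2 + 7*z + 12) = (z + 4)^2*(z + 3)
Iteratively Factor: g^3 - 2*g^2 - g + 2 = (g - 2)*(g^2 - 1) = (g - 2)*(g + 1)*(g - 1)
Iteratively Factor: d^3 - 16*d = (d - 4)*(d^2 + 4*d) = (d - 4)*(d + 4)*(d)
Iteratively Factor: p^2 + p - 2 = (p - 1)*(p + 2)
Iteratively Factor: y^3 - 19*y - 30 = (y + 2)*(y^2 - 2*y - 15) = (y + 2)*(y + 3)*(y - 5)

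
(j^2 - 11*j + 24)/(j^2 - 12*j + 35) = (j^2 - 11*j + 24)/(j^2 - 12*j + 35)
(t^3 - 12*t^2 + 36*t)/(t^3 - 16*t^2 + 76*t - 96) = t*(t - 6)/(t^2 - 10*t + 16)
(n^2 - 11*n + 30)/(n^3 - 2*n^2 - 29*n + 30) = (n - 5)/(n^2 + 4*n - 5)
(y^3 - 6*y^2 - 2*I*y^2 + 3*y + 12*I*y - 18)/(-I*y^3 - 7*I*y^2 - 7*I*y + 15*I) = (I*y^3 + y^2*(2 - 6*I) + 3*y*(-4 + I) - 18*I)/(y^3 + 7*y^2 + 7*y - 15)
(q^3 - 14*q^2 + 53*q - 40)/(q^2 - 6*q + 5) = q - 8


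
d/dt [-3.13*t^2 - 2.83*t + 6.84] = -6.26*t - 2.83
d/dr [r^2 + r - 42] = 2*r + 1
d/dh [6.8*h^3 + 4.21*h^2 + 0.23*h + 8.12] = 20.4*h^2 + 8.42*h + 0.23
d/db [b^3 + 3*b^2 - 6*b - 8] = 3*b^2 + 6*b - 6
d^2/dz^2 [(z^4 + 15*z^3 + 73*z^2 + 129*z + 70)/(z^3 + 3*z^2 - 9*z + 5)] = 4*(23*z + 49)/(z^4 - 4*z^3 + 6*z^2 - 4*z + 1)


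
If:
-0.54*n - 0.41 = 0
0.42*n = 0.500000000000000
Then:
No Solution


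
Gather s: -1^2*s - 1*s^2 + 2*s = -s^2 + s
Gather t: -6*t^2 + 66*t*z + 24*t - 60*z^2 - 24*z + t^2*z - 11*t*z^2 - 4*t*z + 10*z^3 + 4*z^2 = t^2*(z - 6) + t*(-11*z^2 + 62*z + 24) + 10*z^3 - 56*z^2 - 24*z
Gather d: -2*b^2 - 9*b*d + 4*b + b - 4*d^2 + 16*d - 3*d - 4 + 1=-2*b^2 + 5*b - 4*d^2 + d*(13 - 9*b) - 3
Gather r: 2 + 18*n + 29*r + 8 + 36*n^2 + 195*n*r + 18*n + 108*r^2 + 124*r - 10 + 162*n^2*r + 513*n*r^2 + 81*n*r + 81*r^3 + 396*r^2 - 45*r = 36*n^2 + 36*n + 81*r^3 + r^2*(513*n + 504) + r*(162*n^2 + 276*n + 108)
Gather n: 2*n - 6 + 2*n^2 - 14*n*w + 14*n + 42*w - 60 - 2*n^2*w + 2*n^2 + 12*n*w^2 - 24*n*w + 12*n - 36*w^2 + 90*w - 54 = n^2*(4 - 2*w) + n*(12*w^2 - 38*w + 28) - 36*w^2 + 132*w - 120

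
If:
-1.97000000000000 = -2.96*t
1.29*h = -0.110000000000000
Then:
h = -0.09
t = 0.67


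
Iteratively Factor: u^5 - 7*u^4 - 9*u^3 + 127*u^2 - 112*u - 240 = (u - 5)*(u^4 - 2*u^3 - 19*u^2 + 32*u + 48) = (u - 5)*(u - 3)*(u^3 + u^2 - 16*u - 16) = (u - 5)*(u - 4)*(u - 3)*(u^2 + 5*u + 4) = (u - 5)*(u - 4)*(u - 3)*(u + 4)*(u + 1)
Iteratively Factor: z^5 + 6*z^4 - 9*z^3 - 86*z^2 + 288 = (z + 4)*(z^4 + 2*z^3 - 17*z^2 - 18*z + 72) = (z + 3)*(z + 4)*(z^3 - z^2 - 14*z + 24) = (z + 3)*(z + 4)^2*(z^2 - 5*z + 6) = (z - 3)*(z + 3)*(z + 4)^2*(z - 2)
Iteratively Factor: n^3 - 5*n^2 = (n)*(n^2 - 5*n) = n*(n - 5)*(n)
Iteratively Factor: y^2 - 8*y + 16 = (y - 4)*(y - 4)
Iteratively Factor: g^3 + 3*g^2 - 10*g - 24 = (g + 4)*(g^2 - g - 6) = (g + 2)*(g + 4)*(g - 3)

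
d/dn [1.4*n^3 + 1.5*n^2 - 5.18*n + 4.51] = 4.2*n^2 + 3.0*n - 5.18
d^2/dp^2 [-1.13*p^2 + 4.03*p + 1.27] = -2.26000000000000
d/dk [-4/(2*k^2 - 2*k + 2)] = 2*(2*k - 1)/(k^2 - k + 1)^2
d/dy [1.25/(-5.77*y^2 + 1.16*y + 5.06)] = (14.425*y - 1.45)/(-5.77*y^2 + 1.16*y + 5.06)^2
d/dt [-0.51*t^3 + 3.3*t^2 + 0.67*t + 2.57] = -1.53*t^2 + 6.6*t + 0.67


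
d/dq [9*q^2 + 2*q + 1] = 18*q + 2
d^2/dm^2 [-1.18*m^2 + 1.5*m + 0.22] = -2.36000000000000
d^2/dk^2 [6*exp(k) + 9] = 6*exp(k)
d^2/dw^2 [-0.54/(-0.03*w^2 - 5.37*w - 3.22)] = (-0.000972*w^2 - 0.173988*w + 0.54*(0.06*w + 5.37)*(0.12*w + 10.74) - 0.104328)/(0.03*w^2 + 5.37*w + 3.22)^3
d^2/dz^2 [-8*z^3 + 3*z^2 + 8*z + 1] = 6 - 48*z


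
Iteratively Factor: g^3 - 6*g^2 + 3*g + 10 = (g - 5)*(g^2 - g - 2) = (g - 5)*(g - 2)*(g + 1)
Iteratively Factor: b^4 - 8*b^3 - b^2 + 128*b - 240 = (b - 3)*(b^3 - 5*b^2 - 16*b + 80) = (b - 4)*(b - 3)*(b^2 - b - 20) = (b - 4)*(b - 3)*(b + 4)*(b - 5)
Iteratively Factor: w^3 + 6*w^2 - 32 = (w + 4)*(w^2 + 2*w - 8) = (w + 4)^2*(w - 2)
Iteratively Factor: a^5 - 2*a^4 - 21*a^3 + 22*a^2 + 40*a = (a - 2)*(a^4 - 21*a^2 - 20*a) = a*(a - 2)*(a^3 - 21*a - 20) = a*(a - 2)*(a + 4)*(a^2 - 4*a - 5) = a*(a - 2)*(a + 1)*(a + 4)*(a - 5)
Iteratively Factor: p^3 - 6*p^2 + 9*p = (p - 3)*(p^2 - 3*p) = (p - 3)^2*(p)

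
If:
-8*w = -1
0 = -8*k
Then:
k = 0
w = 1/8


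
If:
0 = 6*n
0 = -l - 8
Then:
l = -8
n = 0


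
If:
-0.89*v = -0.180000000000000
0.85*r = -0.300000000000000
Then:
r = -0.35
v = 0.20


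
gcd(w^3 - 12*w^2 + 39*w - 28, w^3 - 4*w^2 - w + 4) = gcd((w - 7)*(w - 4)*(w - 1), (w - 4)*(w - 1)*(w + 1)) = w^2 - 5*w + 4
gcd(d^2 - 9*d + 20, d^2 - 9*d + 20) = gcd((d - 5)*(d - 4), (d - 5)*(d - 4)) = d^2 - 9*d + 20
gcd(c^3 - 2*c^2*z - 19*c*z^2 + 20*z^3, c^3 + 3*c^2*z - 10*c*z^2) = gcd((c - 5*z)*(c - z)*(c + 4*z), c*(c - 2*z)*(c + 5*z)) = 1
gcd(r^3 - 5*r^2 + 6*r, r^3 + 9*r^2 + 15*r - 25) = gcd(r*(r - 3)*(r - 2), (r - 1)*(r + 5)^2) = 1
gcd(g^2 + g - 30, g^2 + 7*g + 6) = g + 6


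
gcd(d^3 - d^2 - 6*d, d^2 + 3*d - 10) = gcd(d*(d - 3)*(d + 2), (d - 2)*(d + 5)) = 1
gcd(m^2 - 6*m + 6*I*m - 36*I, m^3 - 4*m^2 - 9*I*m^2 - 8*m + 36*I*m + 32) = 1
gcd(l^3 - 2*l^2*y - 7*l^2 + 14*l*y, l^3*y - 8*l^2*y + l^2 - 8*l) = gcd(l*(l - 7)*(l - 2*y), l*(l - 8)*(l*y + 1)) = l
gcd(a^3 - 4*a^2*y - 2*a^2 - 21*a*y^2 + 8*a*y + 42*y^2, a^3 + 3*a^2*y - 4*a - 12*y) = a^2 + 3*a*y - 2*a - 6*y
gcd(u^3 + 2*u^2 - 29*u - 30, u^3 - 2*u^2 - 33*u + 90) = u^2 + u - 30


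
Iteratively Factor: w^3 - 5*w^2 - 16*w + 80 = (w + 4)*(w^2 - 9*w + 20) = (w - 4)*(w + 4)*(w - 5)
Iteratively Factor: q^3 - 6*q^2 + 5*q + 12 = (q - 4)*(q^2 - 2*q - 3) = (q - 4)*(q + 1)*(q - 3)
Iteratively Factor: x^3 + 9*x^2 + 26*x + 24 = (x + 3)*(x^2 + 6*x + 8) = (x + 2)*(x + 3)*(x + 4)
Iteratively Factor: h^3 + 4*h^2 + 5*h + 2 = (h + 1)*(h^2 + 3*h + 2) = (h + 1)*(h + 2)*(h + 1)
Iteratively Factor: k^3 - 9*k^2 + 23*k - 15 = (k - 1)*(k^2 - 8*k + 15) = (k - 3)*(k - 1)*(k - 5)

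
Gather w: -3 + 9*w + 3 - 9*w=0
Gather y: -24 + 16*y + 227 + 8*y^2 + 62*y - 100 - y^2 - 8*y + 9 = 7*y^2 + 70*y + 112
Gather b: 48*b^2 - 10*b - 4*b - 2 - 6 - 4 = 48*b^2 - 14*b - 12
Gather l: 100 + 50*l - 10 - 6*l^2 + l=-6*l^2 + 51*l + 90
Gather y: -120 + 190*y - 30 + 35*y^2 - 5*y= 35*y^2 + 185*y - 150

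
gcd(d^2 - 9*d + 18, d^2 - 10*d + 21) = d - 3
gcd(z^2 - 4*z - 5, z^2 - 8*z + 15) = z - 5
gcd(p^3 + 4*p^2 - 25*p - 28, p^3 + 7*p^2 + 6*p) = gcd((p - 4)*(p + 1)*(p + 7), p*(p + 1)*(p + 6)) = p + 1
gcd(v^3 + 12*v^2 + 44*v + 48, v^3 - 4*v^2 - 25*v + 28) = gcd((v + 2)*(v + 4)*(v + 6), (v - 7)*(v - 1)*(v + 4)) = v + 4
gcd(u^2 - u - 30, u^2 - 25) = u + 5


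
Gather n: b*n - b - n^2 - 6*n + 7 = -b - n^2 + n*(b - 6) + 7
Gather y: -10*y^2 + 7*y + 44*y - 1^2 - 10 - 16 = -10*y^2 + 51*y - 27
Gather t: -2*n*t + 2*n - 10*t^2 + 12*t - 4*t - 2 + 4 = 2*n - 10*t^2 + t*(8 - 2*n) + 2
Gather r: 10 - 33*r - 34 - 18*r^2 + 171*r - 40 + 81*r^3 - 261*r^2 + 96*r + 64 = 81*r^3 - 279*r^2 + 234*r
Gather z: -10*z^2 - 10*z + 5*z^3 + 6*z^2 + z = 5*z^3 - 4*z^2 - 9*z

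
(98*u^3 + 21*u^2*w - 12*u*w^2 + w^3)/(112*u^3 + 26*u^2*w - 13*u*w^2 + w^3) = (7*u - w)/(8*u - w)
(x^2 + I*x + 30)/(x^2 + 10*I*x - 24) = (x - 5*I)/(x + 4*I)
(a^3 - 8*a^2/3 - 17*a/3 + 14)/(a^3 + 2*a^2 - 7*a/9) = 3*(a^2 - 5*a + 6)/(a*(3*a - 1))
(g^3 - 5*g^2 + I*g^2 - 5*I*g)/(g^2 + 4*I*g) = (g^2 + g*(-5 + I) - 5*I)/(g + 4*I)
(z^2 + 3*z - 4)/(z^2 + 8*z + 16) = (z - 1)/(z + 4)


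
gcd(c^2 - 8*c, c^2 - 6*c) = c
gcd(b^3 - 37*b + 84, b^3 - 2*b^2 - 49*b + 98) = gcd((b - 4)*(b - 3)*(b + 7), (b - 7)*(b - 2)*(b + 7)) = b + 7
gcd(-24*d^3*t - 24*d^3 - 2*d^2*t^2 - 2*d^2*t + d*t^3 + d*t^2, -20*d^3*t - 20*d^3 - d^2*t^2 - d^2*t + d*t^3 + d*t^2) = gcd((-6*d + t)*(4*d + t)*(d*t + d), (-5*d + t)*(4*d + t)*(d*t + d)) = 4*d^2*t + 4*d^2 + d*t^2 + d*t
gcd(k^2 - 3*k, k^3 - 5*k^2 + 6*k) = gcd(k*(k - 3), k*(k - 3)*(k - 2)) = k^2 - 3*k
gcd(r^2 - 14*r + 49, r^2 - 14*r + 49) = r^2 - 14*r + 49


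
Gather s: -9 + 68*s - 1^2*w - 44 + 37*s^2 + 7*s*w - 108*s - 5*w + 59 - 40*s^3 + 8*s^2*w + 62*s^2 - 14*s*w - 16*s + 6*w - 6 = -40*s^3 + s^2*(8*w + 99) + s*(-7*w - 56)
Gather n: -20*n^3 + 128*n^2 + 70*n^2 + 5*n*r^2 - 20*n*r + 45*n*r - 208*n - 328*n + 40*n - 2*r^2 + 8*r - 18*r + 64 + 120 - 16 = -20*n^3 + 198*n^2 + n*(5*r^2 + 25*r - 496) - 2*r^2 - 10*r + 168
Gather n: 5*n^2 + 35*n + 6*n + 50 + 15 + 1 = 5*n^2 + 41*n + 66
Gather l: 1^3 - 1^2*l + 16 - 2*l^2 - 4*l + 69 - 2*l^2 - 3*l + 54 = -4*l^2 - 8*l + 140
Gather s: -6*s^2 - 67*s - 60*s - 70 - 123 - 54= -6*s^2 - 127*s - 247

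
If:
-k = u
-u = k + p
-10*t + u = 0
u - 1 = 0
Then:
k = -1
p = 0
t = 1/10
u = 1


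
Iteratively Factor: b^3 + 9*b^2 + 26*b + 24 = (b + 2)*(b^2 + 7*b + 12) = (b + 2)*(b + 3)*(b + 4)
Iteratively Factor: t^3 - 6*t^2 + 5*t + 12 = (t - 3)*(t^2 - 3*t - 4) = (t - 4)*(t - 3)*(t + 1)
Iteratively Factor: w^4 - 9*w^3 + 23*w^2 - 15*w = (w - 5)*(w^3 - 4*w^2 + 3*w) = (w - 5)*(w - 3)*(w^2 - w) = (w - 5)*(w - 3)*(w - 1)*(w)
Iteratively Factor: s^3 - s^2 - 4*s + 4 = (s + 2)*(s^2 - 3*s + 2) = (s - 2)*(s + 2)*(s - 1)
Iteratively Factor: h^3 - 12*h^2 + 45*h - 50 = (h - 5)*(h^2 - 7*h + 10) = (h - 5)*(h - 2)*(h - 5)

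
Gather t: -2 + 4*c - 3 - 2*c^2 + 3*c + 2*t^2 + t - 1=-2*c^2 + 7*c + 2*t^2 + t - 6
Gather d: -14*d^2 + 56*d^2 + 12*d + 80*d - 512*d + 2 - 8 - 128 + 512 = 42*d^2 - 420*d + 378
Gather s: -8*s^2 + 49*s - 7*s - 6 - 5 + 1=-8*s^2 + 42*s - 10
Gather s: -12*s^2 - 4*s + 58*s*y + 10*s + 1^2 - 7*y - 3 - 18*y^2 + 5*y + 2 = -12*s^2 + s*(58*y + 6) - 18*y^2 - 2*y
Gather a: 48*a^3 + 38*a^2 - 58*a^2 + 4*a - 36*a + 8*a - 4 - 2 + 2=48*a^3 - 20*a^2 - 24*a - 4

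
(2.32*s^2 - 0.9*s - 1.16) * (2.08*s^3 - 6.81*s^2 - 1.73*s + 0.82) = 4.8256*s^5 - 17.6712*s^4 - 0.2974*s^3 + 11.359*s^2 + 1.2688*s - 0.9512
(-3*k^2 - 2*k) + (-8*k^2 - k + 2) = -11*k^2 - 3*k + 2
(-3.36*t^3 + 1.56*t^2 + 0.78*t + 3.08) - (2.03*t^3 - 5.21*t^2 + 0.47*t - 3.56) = -5.39*t^3 + 6.77*t^2 + 0.31*t + 6.64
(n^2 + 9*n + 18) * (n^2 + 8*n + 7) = n^4 + 17*n^3 + 97*n^2 + 207*n + 126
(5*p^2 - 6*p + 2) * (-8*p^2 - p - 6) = -40*p^4 + 43*p^3 - 40*p^2 + 34*p - 12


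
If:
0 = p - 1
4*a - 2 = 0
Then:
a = 1/2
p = 1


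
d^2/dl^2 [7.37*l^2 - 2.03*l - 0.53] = 14.7400000000000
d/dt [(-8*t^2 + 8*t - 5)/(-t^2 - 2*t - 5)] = 2*(12*t^2 + 35*t - 25)/(t^4 + 4*t^3 + 14*t^2 + 20*t + 25)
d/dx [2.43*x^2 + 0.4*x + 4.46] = 4.86*x + 0.4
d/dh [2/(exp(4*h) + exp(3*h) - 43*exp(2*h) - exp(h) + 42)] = (-8*exp(3*h) - 6*exp(2*h) + 172*exp(h) + 2)*exp(h)/(exp(4*h) + exp(3*h) - 43*exp(2*h) - exp(h) + 42)^2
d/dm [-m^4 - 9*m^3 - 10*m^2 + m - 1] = -4*m^3 - 27*m^2 - 20*m + 1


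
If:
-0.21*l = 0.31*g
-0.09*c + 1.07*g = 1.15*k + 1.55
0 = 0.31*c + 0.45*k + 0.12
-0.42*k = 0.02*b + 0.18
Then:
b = 14.9325949367089*l + 22.2142405063291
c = 1.03220702327481*l + 1.77056962025316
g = -0.67741935483871*l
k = -0.711075949367089*l - 1.48639240506329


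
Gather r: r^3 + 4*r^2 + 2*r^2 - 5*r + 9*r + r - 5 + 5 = r^3 + 6*r^2 + 5*r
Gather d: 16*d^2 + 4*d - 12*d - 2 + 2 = 16*d^2 - 8*d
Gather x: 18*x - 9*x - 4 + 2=9*x - 2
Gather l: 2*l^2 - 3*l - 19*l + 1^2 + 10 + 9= 2*l^2 - 22*l + 20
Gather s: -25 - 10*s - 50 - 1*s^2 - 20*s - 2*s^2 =-3*s^2 - 30*s - 75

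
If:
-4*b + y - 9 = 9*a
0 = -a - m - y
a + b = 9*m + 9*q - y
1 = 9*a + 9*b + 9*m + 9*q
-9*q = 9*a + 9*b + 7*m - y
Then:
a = -18/13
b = 17/13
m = -5/13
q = 67/117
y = 23/13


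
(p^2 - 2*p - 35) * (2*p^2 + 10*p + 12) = 2*p^4 + 6*p^3 - 78*p^2 - 374*p - 420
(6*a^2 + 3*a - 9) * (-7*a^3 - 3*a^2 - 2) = -42*a^5 - 39*a^4 + 54*a^3 + 15*a^2 - 6*a + 18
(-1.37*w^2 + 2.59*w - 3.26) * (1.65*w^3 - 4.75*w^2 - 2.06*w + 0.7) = -2.2605*w^5 + 10.781*w^4 - 14.8593*w^3 + 9.1906*w^2 + 8.5286*w - 2.282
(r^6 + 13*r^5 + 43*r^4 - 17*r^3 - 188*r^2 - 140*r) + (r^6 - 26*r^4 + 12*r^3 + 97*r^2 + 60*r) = 2*r^6 + 13*r^5 + 17*r^4 - 5*r^3 - 91*r^2 - 80*r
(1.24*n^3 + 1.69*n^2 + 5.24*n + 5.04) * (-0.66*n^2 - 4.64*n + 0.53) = -0.8184*n^5 - 6.869*n^4 - 10.6428*n^3 - 26.7443*n^2 - 20.6084*n + 2.6712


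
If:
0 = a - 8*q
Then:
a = 8*q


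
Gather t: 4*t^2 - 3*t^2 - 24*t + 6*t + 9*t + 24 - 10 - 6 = t^2 - 9*t + 8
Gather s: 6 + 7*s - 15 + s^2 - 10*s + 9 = s^2 - 3*s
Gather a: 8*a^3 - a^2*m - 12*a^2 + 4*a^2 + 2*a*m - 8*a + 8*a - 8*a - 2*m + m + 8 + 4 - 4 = 8*a^3 + a^2*(-m - 8) + a*(2*m - 8) - m + 8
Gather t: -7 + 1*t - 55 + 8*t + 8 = 9*t - 54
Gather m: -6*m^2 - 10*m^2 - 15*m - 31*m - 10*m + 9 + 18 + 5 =-16*m^2 - 56*m + 32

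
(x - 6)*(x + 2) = x^2 - 4*x - 12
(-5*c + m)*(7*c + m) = -35*c^2 + 2*c*m + m^2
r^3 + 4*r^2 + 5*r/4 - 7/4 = (r - 1/2)*(r + 1)*(r + 7/2)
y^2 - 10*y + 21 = (y - 7)*(y - 3)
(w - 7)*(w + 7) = w^2 - 49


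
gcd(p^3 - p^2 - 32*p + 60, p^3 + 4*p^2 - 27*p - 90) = p^2 + p - 30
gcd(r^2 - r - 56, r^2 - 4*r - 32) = r - 8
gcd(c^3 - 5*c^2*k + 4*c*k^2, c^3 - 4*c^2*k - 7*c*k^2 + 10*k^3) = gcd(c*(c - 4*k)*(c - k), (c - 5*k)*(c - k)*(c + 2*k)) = c - k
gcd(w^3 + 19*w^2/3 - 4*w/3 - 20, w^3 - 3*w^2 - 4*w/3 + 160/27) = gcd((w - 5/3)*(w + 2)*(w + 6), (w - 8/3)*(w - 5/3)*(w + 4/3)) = w - 5/3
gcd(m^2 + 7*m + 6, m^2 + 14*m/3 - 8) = m + 6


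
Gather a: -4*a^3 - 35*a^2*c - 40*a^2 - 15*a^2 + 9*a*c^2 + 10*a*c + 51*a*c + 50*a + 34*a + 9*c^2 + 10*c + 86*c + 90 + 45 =-4*a^3 + a^2*(-35*c - 55) + a*(9*c^2 + 61*c + 84) + 9*c^2 + 96*c + 135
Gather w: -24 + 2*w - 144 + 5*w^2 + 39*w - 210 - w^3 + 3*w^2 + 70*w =-w^3 + 8*w^2 + 111*w - 378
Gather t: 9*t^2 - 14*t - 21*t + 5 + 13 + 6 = 9*t^2 - 35*t + 24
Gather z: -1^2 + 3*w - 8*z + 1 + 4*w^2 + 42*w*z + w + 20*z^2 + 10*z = 4*w^2 + 4*w + 20*z^2 + z*(42*w + 2)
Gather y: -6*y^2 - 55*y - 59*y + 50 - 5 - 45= -6*y^2 - 114*y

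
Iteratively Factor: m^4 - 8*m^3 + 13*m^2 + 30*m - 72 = (m - 3)*(m^3 - 5*m^2 - 2*m + 24) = (m - 4)*(m - 3)*(m^2 - m - 6) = (m - 4)*(m - 3)*(m + 2)*(m - 3)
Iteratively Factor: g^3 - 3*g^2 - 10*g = (g)*(g^2 - 3*g - 10) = g*(g + 2)*(g - 5)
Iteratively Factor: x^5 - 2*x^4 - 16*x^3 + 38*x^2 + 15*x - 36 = (x + 4)*(x^4 - 6*x^3 + 8*x^2 + 6*x - 9) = (x - 1)*(x + 4)*(x^3 - 5*x^2 + 3*x + 9) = (x - 3)*(x - 1)*(x + 4)*(x^2 - 2*x - 3) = (x - 3)^2*(x - 1)*(x + 4)*(x + 1)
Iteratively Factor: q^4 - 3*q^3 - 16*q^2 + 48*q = (q)*(q^3 - 3*q^2 - 16*q + 48) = q*(q - 4)*(q^2 + q - 12) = q*(q - 4)*(q + 4)*(q - 3)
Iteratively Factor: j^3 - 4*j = (j)*(j^2 - 4) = j*(j + 2)*(j - 2)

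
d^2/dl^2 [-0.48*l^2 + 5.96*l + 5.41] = -0.960000000000000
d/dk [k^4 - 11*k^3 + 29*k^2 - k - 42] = 4*k^3 - 33*k^2 + 58*k - 1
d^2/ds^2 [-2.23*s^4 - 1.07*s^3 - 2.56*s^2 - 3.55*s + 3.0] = -26.76*s^2 - 6.42*s - 5.12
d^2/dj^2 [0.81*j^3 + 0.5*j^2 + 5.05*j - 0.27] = 4.86*j + 1.0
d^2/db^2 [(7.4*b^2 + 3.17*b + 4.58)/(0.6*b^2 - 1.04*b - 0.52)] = (-3.5527136788005e-15*b^4 + 11.5176*b^3 + 23.7456*b^2 - 11.21328*b + 13.338624)/(0.216*b^6 - 1.1232*b^5 + 1.38528*b^4 + 0.822016*b^3 - 1.200576*b^2 - 0.843648*b - 0.140608)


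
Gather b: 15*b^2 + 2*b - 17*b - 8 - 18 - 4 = 15*b^2 - 15*b - 30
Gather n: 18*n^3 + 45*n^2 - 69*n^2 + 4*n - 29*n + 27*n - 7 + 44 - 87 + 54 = 18*n^3 - 24*n^2 + 2*n + 4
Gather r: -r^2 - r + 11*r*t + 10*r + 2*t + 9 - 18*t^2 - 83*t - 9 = -r^2 + r*(11*t + 9) - 18*t^2 - 81*t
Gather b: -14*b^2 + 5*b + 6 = -14*b^2 + 5*b + 6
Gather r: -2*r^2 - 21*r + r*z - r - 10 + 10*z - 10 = -2*r^2 + r*(z - 22) + 10*z - 20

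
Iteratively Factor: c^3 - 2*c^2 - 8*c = (c)*(c^2 - 2*c - 8) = c*(c + 2)*(c - 4)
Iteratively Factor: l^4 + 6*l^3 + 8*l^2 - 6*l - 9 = (l - 1)*(l^3 + 7*l^2 + 15*l + 9) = (l - 1)*(l + 3)*(l^2 + 4*l + 3) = (l - 1)*(l + 1)*(l + 3)*(l + 3)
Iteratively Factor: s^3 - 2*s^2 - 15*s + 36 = (s - 3)*(s^2 + s - 12) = (s - 3)^2*(s + 4)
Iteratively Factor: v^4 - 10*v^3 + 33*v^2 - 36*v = (v - 3)*(v^3 - 7*v^2 + 12*v) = v*(v - 3)*(v^2 - 7*v + 12) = v*(v - 3)^2*(v - 4)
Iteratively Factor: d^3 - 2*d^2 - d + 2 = (d + 1)*(d^2 - 3*d + 2) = (d - 2)*(d + 1)*(d - 1)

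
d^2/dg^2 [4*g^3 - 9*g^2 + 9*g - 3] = 24*g - 18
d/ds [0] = 0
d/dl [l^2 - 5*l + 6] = 2*l - 5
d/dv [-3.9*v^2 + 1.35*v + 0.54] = 1.35 - 7.8*v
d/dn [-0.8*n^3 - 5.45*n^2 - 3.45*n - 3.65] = -2.4*n^2 - 10.9*n - 3.45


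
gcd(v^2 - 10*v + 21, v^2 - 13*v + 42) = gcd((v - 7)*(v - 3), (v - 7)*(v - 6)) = v - 7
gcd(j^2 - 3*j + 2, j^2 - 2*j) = j - 2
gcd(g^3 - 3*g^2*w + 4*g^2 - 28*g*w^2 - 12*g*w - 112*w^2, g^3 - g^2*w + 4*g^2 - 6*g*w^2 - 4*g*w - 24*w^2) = g + 4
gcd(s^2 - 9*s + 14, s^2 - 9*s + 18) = 1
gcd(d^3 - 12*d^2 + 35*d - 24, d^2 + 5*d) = 1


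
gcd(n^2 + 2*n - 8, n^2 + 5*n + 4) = n + 4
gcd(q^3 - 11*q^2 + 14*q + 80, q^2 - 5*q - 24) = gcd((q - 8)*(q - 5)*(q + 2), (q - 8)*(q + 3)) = q - 8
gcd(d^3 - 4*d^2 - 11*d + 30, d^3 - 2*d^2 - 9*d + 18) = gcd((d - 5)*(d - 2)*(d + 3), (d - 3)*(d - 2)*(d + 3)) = d^2 + d - 6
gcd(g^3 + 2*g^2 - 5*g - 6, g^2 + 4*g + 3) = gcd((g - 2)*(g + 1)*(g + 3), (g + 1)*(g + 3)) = g^2 + 4*g + 3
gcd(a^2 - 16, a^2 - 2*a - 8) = a - 4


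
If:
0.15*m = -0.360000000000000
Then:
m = -2.40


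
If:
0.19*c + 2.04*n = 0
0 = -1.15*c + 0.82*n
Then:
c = 0.00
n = 0.00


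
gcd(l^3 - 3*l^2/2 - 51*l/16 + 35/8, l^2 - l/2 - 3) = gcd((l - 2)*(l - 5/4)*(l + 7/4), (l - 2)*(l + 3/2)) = l - 2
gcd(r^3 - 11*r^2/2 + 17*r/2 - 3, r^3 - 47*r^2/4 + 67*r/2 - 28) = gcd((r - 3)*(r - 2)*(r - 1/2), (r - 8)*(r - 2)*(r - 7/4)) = r - 2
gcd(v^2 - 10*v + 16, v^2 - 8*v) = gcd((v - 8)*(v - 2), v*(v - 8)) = v - 8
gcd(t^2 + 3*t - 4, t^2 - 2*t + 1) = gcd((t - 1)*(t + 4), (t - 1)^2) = t - 1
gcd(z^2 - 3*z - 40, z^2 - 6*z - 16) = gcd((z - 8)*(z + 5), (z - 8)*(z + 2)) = z - 8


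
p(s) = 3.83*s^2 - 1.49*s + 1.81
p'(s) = 7.66*s - 1.49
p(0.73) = 2.76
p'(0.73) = 4.10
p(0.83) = 3.21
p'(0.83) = 4.87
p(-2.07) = 21.31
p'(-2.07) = -17.35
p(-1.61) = 14.14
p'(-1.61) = -13.82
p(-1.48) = 12.40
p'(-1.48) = -12.83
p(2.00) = 14.15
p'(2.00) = 13.83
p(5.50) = 109.47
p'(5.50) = 40.64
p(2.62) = 24.20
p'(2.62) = 18.58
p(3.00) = 31.81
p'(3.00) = 21.49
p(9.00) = 298.63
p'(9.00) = 67.45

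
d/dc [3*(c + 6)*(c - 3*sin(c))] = 3*c - 3*(c + 6)*(3*cos(c) - 1) - 9*sin(c)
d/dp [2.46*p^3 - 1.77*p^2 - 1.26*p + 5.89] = 7.38*p^2 - 3.54*p - 1.26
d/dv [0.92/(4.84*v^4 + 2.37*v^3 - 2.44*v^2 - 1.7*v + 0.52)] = (-17.8112*v^3 - 6.5412*v^2 + 4.4896*v + 1.564)/(4.84*v^4 + 2.37*v^3 - 2.44*v^2 - 1.7*v + 0.52)^2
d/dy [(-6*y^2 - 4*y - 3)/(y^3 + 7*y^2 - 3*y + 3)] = (6*y^4 + 8*y^3 + 55*y^2 + 6*y - 21)/(y^6 + 14*y^5 + 43*y^4 - 36*y^3 + 51*y^2 - 18*y + 9)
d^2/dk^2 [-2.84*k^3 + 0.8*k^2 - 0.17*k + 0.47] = 1.6 - 17.04*k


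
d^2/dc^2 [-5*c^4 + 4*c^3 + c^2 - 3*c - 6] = -60*c^2 + 24*c + 2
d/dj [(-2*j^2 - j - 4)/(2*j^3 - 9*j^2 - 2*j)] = (4*j^4 + 4*j^3 + 19*j^2 - 72*j - 8)/(j^2*(4*j^4 - 36*j^3 + 73*j^2 + 36*j + 4))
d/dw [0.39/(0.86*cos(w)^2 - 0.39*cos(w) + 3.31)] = (0.6708*cos(w) - 0.1521)*sin(w)/(0.86*cos(w)^2 - 0.39*cos(w) + 3.31)^2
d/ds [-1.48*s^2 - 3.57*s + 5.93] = -2.96*s - 3.57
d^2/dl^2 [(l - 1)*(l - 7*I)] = 2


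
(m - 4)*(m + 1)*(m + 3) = m^3 - 13*m - 12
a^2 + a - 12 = (a - 3)*(a + 4)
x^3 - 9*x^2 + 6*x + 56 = (x - 7)*(x - 4)*(x + 2)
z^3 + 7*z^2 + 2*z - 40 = (z - 2)*(z + 4)*(z + 5)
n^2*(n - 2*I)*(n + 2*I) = n^4 + 4*n^2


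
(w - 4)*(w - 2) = w^2 - 6*w + 8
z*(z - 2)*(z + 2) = z^3 - 4*z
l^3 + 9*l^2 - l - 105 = (l - 3)*(l + 5)*(l + 7)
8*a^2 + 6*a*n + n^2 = (2*a + n)*(4*a + n)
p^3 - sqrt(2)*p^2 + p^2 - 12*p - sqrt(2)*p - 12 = (p + 1)*(p - 3*sqrt(2))*(p + 2*sqrt(2))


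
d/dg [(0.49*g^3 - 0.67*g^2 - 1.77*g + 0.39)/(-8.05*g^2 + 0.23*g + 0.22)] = (-3.9445*g^4 + 0.2254*g^3 - 14.0792*g^2 + 5.9842*g - 0.4791)/(64.8025*g^4 - 3.703*g^3 - 3.4891*g^2 + 0.1012*g + 0.0484)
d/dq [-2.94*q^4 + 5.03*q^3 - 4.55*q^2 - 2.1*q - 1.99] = -11.76*q^3 + 15.09*q^2 - 9.1*q - 2.1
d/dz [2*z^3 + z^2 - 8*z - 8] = 6*z^2 + 2*z - 8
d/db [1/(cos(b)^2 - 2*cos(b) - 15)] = 2*(cos(b) - 1)*sin(b)/(sin(b)^2 + 2*cos(b) + 14)^2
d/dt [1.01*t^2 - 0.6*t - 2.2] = 2.02*t - 0.6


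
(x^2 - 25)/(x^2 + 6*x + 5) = (x - 5)/(x + 1)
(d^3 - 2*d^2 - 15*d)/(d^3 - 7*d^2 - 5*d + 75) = d/(d - 5)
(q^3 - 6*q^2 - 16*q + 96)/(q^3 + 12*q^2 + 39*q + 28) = (q^2 - 10*q + 24)/(q^2 + 8*q + 7)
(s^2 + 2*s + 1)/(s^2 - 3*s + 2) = (s^2 + 2*s + 1)/(s^2 - 3*s + 2)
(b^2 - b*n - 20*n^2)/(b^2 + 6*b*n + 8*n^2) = (b - 5*n)/(b + 2*n)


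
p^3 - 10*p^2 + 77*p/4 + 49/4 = (p - 7)*(p - 7/2)*(p + 1/2)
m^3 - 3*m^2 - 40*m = m*(m - 8)*(m + 5)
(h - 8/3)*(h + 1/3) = h^2 - 7*h/3 - 8/9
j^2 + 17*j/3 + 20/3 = (j + 5/3)*(j + 4)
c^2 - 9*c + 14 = (c - 7)*(c - 2)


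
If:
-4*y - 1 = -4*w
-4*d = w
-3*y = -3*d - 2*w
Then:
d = -3/28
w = 3/7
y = 5/28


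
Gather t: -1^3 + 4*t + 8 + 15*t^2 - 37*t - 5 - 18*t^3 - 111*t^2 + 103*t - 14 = -18*t^3 - 96*t^2 + 70*t - 12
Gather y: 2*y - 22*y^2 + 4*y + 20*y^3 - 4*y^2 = 20*y^3 - 26*y^2 + 6*y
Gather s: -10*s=-10*s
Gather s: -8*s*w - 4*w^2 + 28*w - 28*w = -8*s*w - 4*w^2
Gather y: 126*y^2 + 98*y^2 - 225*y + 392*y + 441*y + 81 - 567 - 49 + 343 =224*y^2 + 608*y - 192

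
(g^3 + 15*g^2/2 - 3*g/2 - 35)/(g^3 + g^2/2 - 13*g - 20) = (g^2 + 5*g - 14)/(g^2 - 2*g - 8)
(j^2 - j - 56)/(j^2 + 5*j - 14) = (j - 8)/(j - 2)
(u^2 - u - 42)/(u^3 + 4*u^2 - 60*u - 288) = (u - 7)/(u^2 - 2*u - 48)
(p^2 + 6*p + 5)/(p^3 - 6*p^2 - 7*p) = (p + 5)/(p*(p - 7))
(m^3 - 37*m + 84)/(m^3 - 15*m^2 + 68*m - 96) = (m + 7)/(m - 8)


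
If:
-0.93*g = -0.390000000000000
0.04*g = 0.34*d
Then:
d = 0.05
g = 0.42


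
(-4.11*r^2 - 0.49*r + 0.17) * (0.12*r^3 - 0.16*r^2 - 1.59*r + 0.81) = -0.4932*r^5 + 0.5988*r^4 + 6.6337*r^3 - 2.5772*r^2 - 0.6672*r + 0.1377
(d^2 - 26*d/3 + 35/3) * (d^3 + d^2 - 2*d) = d^5 - 23*d^4/3 + d^3 + 29*d^2 - 70*d/3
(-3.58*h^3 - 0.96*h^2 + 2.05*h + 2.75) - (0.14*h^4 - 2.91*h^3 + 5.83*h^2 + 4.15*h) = -0.14*h^4 - 0.67*h^3 - 6.79*h^2 - 2.1*h + 2.75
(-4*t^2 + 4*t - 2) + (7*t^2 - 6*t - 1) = 3*t^2 - 2*t - 3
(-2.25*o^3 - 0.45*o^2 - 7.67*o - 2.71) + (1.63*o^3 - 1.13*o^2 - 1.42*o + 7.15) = -0.62*o^3 - 1.58*o^2 - 9.09*o + 4.44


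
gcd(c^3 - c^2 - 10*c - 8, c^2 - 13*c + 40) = 1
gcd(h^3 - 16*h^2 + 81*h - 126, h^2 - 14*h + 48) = h - 6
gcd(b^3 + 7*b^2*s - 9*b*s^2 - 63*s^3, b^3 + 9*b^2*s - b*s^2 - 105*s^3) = -b^2 - 4*b*s + 21*s^2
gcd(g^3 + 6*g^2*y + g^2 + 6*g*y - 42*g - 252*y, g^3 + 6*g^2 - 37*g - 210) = g^2 + g - 42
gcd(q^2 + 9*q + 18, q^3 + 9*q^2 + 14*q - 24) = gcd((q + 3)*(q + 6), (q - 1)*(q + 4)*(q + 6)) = q + 6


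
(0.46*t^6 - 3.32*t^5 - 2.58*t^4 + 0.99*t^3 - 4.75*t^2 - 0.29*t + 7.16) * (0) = 0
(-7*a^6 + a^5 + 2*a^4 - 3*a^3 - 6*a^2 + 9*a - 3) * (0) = 0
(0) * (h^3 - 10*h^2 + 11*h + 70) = 0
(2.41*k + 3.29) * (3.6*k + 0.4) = 8.676*k^2 + 12.808*k + 1.316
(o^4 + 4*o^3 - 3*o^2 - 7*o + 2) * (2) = 2*o^4 + 8*o^3 - 6*o^2 - 14*o + 4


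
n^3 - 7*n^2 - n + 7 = (n - 7)*(n - 1)*(n + 1)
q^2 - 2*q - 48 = (q - 8)*(q + 6)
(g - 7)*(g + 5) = g^2 - 2*g - 35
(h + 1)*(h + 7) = h^2 + 8*h + 7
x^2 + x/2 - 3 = (x - 3/2)*(x + 2)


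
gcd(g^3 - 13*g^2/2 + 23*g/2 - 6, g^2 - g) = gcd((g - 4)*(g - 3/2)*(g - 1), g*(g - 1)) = g - 1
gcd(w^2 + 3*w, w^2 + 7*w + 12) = w + 3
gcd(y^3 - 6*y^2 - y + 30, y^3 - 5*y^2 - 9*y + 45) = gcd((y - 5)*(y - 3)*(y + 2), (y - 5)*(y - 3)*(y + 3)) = y^2 - 8*y + 15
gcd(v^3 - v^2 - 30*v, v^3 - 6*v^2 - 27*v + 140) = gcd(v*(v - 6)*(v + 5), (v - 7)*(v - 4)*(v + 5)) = v + 5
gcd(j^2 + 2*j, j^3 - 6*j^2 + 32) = j + 2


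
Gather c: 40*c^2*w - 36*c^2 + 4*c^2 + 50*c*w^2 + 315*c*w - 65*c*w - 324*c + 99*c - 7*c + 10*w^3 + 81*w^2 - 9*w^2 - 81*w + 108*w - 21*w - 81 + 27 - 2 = c^2*(40*w - 32) + c*(50*w^2 + 250*w - 232) + 10*w^3 + 72*w^2 + 6*w - 56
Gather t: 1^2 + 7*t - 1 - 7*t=0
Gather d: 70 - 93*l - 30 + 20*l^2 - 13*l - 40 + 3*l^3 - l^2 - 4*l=3*l^3 + 19*l^2 - 110*l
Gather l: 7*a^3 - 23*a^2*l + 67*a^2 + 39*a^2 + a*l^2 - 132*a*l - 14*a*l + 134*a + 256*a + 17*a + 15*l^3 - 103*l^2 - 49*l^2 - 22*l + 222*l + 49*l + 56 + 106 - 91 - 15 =7*a^3 + 106*a^2 + 407*a + 15*l^3 + l^2*(a - 152) + l*(-23*a^2 - 146*a + 249) + 56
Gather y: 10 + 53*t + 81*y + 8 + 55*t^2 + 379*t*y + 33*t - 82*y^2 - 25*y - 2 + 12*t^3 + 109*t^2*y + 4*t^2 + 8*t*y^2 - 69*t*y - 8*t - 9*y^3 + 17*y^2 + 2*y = 12*t^3 + 59*t^2 + 78*t - 9*y^3 + y^2*(8*t - 65) + y*(109*t^2 + 310*t + 58) + 16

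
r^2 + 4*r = r*(r + 4)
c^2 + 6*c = c*(c + 6)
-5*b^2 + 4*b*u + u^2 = (-b + u)*(5*b + u)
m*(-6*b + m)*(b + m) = -6*b^2*m - 5*b*m^2 + m^3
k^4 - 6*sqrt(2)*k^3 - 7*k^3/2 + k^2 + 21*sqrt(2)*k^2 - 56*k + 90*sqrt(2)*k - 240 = (k - 6)*(k + 5/2)*(k - 4*sqrt(2))*(k - 2*sqrt(2))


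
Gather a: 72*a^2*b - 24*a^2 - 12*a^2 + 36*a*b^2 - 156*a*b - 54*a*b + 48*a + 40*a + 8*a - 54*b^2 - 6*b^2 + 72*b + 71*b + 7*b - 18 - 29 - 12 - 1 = a^2*(72*b - 36) + a*(36*b^2 - 210*b + 96) - 60*b^2 + 150*b - 60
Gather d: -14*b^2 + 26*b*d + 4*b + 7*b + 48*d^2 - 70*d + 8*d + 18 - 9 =-14*b^2 + 11*b + 48*d^2 + d*(26*b - 62) + 9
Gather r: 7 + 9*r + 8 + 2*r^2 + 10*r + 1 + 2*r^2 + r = 4*r^2 + 20*r + 16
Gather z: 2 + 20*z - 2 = 20*z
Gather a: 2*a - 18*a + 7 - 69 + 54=-16*a - 8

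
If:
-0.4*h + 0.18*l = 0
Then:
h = 0.45*l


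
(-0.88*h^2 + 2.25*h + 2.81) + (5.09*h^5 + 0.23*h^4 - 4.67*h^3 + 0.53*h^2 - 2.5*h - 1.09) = 5.09*h^5 + 0.23*h^4 - 4.67*h^3 - 0.35*h^2 - 0.25*h + 1.72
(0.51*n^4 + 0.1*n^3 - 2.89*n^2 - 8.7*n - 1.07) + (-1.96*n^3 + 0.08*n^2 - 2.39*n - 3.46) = 0.51*n^4 - 1.86*n^3 - 2.81*n^2 - 11.09*n - 4.53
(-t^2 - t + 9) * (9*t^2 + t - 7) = -9*t^4 - 10*t^3 + 87*t^2 + 16*t - 63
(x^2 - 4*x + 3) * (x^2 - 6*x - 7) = x^4 - 10*x^3 + 20*x^2 + 10*x - 21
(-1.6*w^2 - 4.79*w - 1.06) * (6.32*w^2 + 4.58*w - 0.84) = -10.112*w^4 - 37.6008*w^3 - 27.2934*w^2 - 0.8312*w + 0.8904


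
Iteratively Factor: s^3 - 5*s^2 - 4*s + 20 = (s + 2)*(s^2 - 7*s + 10) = (s - 2)*(s + 2)*(s - 5)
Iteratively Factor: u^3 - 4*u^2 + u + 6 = (u + 1)*(u^2 - 5*u + 6) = (u - 3)*(u + 1)*(u - 2)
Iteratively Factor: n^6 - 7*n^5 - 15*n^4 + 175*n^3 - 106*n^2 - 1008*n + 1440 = (n - 3)*(n^5 - 4*n^4 - 27*n^3 + 94*n^2 + 176*n - 480) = (n - 3)*(n - 2)*(n^4 - 2*n^3 - 31*n^2 + 32*n + 240) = (n - 4)*(n - 3)*(n - 2)*(n^3 + 2*n^2 - 23*n - 60) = (n - 4)*(n - 3)*(n - 2)*(n + 3)*(n^2 - n - 20) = (n - 4)*(n - 3)*(n - 2)*(n + 3)*(n + 4)*(n - 5)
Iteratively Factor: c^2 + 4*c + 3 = (c + 1)*(c + 3)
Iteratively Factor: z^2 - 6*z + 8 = (z - 2)*(z - 4)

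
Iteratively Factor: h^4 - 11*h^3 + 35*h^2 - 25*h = (h - 5)*(h^3 - 6*h^2 + 5*h) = (h - 5)*(h - 1)*(h^2 - 5*h) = (h - 5)^2*(h - 1)*(h)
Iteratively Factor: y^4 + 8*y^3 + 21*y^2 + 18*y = (y + 3)*(y^3 + 5*y^2 + 6*y) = y*(y + 3)*(y^2 + 5*y + 6) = y*(y + 3)^2*(y + 2)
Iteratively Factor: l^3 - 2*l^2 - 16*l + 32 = (l - 4)*(l^2 + 2*l - 8) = (l - 4)*(l + 4)*(l - 2)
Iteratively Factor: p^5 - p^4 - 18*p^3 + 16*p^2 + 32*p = (p + 4)*(p^4 - 5*p^3 + 2*p^2 + 8*p) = (p + 1)*(p + 4)*(p^3 - 6*p^2 + 8*p) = (p - 2)*(p + 1)*(p + 4)*(p^2 - 4*p) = p*(p - 2)*(p + 1)*(p + 4)*(p - 4)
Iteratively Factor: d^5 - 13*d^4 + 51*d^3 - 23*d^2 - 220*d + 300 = (d + 2)*(d^4 - 15*d^3 + 81*d^2 - 185*d + 150) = (d - 5)*(d + 2)*(d^3 - 10*d^2 + 31*d - 30) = (d - 5)^2*(d + 2)*(d^2 - 5*d + 6) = (d - 5)^2*(d - 3)*(d + 2)*(d - 2)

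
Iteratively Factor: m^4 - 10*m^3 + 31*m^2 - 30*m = (m - 2)*(m^3 - 8*m^2 + 15*m) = m*(m - 2)*(m^2 - 8*m + 15) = m*(m - 5)*(m - 2)*(m - 3)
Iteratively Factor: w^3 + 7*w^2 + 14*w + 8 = (w + 4)*(w^2 + 3*w + 2) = (w + 1)*(w + 4)*(w + 2)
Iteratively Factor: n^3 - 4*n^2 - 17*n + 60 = (n + 4)*(n^2 - 8*n + 15) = (n - 3)*(n + 4)*(n - 5)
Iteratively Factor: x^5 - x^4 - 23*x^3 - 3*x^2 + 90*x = (x)*(x^4 - x^3 - 23*x^2 - 3*x + 90) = x*(x - 2)*(x^3 + x^2 - 21*x - 45) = x*(x - 2)*(x + 3)*(x^2 - 2*x - 15) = x*(x - 2)*(x + 3)^2*(x - 5)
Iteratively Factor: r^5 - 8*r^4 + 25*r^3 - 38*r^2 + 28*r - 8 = (r - 2)*(r^4 - 6*r^3 + 13*r^2 - 12*r + 4) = (r - 2)^2*(r^3 - 4*r^2 + 5*r - 2) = (r - 2)^2*(r - 1)*(r^2 - 3*r + 2) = (r - 2)^2*(r - 1)^2*(r - 2)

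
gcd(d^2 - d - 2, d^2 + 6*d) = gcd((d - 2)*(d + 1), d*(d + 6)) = 1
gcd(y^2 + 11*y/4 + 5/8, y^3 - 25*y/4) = y + 5/2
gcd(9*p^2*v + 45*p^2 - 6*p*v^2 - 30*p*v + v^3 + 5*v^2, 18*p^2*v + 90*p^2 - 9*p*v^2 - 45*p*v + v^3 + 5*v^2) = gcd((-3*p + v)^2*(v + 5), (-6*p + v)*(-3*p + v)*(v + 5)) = 3*p*v + 15*p - v^2 - 5*v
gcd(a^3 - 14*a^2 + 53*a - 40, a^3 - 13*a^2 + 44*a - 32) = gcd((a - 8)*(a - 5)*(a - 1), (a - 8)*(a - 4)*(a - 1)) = a^2 - 9*a + 8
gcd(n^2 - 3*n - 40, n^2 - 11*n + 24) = n - 8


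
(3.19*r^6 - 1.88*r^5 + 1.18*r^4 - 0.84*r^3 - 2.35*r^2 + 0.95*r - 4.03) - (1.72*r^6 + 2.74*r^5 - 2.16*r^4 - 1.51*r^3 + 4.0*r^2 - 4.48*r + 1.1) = 1.47*r^6 - 4.62*r^5 + 3.34*r^4 + 0.67*r^3 - 6.35*r^2 + 5.43*r - 5.13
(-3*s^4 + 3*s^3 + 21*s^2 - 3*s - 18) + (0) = -3*s^4 + 3*s^3 + 21*s^2 - 3*s - 18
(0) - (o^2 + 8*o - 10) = -o^2 - 8*o + 10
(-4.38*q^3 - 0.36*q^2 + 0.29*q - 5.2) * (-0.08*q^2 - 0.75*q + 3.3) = 0.3504*q^5 + 3.3138*q^4 - 14.2072*q^3 - 0.9895*q^2 + 4.857*q - 17.16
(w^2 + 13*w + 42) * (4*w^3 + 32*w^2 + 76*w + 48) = 4*w^5 + 84*w^4 + 660*w^3 + 2380*w^2 + 3816*w + 2016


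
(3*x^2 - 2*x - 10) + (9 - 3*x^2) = -2*x - 1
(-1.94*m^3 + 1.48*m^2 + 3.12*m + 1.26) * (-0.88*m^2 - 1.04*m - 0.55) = 1.7072*m^5 + 0.7152*m^4 - 3.2178*m^3 - 5.1676*m^2 - 3.0264*m - 0.693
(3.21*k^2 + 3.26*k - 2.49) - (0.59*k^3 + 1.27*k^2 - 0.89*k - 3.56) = -0.59*k^3 + 1.94*k^2 + 4.15*k + 1.07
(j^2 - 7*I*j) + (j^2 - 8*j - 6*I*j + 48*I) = 2*j^2 - 8*j - 13*I*j + 48*I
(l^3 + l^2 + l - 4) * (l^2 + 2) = l^5 + l^4 + 3*l^3 - 2*l^2 + 2*l - 8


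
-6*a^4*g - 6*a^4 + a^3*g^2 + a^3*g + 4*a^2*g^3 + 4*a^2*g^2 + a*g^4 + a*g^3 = (-a + g)*(2*a + g)*(3*a + g)*(a*g + a)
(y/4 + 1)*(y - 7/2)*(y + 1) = y^3/4 + 3*y^2/8 - 27*y/8 - 7/2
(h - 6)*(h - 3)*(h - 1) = h^3 - 10*h^2 + 27*h - 18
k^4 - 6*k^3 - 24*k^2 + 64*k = k*(k - 8)*(k - 2)*(k + 4)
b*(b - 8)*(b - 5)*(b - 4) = b^4 - 17*b^3 + 92*b^2 - 160*b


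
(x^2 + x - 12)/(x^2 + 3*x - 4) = (x - 3)/(x - 1)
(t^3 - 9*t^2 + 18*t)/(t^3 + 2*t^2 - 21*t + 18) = t*(t - 6)/(t^2 + 5*t - 6)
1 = 1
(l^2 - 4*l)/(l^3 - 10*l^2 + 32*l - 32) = l/(l^2 - 6*l + 8)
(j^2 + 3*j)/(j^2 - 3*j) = (j + 3)/(j - 3)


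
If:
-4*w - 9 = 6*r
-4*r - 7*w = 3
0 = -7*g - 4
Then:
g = -4/7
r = -51/26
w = 9/13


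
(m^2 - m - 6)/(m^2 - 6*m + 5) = (m^2 - m - 6)/(m^2 - 6*m + 5)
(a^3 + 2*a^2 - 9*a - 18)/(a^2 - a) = (a^3 + 2*a^2 - 9*a - 18)/(a*(a - 1))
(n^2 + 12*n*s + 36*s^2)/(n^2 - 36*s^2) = (-n - 6*s)/(-n + 6*s)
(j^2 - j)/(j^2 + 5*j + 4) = j*(j - 1)/(j^2 + 5*j + 4)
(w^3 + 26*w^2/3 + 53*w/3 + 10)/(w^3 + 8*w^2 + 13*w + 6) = (w + 5/3)/(w + 1)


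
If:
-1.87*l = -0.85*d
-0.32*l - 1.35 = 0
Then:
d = -9.28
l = -4.22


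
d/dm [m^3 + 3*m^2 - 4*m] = 3*m^2 + 6*m - 4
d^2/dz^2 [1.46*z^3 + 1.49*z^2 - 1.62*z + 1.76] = 8.76*z + 2.98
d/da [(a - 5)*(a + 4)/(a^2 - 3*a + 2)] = 2*(-a^2 + 22*a - 31)/(a^4 - 6*a^3 + 13*a^2 - 12*a + 4)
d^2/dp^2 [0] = 0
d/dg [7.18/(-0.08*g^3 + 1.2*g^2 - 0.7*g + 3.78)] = (1.7232*g^2 - 17.232*g + 5.026)/(0.08*g^3 - 1.2*g^2 + 0.7*g - 3.78)^2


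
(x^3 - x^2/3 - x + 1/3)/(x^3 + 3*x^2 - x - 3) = (x - 1/3)/(x + 3)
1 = 1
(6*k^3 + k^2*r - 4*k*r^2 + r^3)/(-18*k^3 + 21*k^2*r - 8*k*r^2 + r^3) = (k + r)/(-3*k + r)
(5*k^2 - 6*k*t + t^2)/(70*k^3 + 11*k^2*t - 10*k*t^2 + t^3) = (-k + t)/(-14*k^2 - 5*k*t + t^2)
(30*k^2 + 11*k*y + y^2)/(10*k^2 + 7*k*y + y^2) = (6*k + y)/(2*k + y)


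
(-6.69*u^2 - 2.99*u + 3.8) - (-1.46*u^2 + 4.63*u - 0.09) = -5.23*u^2 - 7.62*u + 3.89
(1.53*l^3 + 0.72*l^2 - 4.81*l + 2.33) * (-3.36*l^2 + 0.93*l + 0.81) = -5.1408*l^5 - 0.9963*l^4 + 18.0705*l^3 - 11.7189*l^2 - 1.7292*l + 1.8873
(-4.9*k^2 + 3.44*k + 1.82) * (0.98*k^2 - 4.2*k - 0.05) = -4.802*k^4 + 23.9512*k^3 - 12.4194*k^2 - 7.816*k - 0.091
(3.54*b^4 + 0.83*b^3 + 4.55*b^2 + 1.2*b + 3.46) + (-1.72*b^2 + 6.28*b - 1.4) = 3.54*b^4 + 0.83*b^3 + 2.83*b^2 + 7.48*b + 2.06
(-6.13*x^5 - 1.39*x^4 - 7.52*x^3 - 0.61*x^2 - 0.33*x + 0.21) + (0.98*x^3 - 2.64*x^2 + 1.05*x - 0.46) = -6.13*x^5 - 1.39*x^4 - 6.54*x^3 - 3.25*x^2 + 0.72*x - 0.25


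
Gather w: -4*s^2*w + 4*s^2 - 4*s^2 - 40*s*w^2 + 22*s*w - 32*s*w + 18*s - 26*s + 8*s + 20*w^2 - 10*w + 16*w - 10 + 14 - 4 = w^2*(20 - 40*s) + w*(-4*s^2 - 10*s + 6)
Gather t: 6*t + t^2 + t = t^2 + 7*t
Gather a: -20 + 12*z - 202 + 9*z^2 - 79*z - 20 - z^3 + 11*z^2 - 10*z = -z^3 + 20*z^2 - 77*z - 242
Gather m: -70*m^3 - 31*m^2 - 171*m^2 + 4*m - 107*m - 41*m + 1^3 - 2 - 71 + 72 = -70*m^3 - 202*m^2 - 144*m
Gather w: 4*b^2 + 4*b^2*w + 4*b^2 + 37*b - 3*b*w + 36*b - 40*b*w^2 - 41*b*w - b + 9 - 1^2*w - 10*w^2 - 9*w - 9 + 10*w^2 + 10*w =8*b^2 - 40*b*w^2 + 72*b + w*(4*b^2 - 44*b)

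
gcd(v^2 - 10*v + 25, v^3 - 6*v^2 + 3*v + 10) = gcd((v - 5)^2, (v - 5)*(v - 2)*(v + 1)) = v - 5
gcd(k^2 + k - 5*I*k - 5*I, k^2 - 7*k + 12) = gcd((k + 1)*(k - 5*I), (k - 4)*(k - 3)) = 1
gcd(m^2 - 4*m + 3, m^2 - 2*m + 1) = m - 1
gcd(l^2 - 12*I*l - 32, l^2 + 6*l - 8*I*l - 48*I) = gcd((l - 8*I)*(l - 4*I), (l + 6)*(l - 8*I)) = l - 8*I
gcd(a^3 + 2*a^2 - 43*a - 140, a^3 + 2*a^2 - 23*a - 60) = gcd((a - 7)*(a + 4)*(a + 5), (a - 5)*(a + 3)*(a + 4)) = a + 4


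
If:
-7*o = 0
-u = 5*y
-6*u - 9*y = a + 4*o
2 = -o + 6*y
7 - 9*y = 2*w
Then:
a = 7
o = 0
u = -5/3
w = 2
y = 1/3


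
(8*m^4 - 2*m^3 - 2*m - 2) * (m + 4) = 8*m^5 + 30*m^4 - 8*m^3 - 2*m^2 - 10*m - 8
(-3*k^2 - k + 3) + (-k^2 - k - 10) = -4*k^2 - 2*k - 7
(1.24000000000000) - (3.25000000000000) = -2.01000000000000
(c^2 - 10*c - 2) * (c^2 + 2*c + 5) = c^4 - 8*c^3 - 17*c^2 - 54*c - 10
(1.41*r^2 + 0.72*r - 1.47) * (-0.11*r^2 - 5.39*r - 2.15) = -0.1551*r^4 - 7.6791*r^3 - 6.7506*r^2 + 6.3753*r + 3.1605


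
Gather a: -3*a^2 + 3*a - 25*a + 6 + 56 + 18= -3*a^2 - 22*a + 80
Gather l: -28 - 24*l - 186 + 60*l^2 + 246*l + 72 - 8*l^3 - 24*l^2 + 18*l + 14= -8*l^3 + 36*l^2 + 240*l - 128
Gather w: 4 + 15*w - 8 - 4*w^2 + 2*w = -4*w^2 + 17*w - 4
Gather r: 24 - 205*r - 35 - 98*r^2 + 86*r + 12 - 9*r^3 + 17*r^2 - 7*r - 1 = -9*r^3 - 81*r^2 - 126*r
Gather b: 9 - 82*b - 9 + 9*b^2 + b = 9*b^2 - 81*b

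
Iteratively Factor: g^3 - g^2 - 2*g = (g + 1)*(g^2 - 2*g) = (g - 2)*(g + 1)*(g)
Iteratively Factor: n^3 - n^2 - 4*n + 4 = (n + 2)*(n^2 - 3*n + 2) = (n - 1)*(n + 2)*(n - 2)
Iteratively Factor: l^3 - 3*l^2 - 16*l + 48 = (l + 4)*(l^2 - 7*l + 12) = (l - 4)*(l + 4)*(l - 3)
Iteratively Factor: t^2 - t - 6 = (t + 2)*(t - 3)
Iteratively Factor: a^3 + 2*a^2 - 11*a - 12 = (a - 3)*(a^2 + 5*a + 4) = (a - 3)*(a + 4)*(a + 1)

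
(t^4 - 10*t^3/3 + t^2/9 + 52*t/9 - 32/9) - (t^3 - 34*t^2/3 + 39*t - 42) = t^4 - 13*t^3/3 + 103*t^2/9 - 299*t/9 + 346/9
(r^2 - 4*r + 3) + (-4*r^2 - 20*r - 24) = -3*r^2 - 24*r - 21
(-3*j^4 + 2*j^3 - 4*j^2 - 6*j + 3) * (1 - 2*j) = 6*j^5 - 7*j^4 + 10*j^3 + 8*j^2 - 12*j + 3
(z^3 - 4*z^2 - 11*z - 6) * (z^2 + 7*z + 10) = z^5 + 3*z^4 - 29*z^3 - 123*z^2 - 152*z - 60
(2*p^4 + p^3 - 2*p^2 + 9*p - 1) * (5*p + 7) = 10*p^5 + 19*p^4 - 3*p^3 + 31*p^2 + 58*p - 7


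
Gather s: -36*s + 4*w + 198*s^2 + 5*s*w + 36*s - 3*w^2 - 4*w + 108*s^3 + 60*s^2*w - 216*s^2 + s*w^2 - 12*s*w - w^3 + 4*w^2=108*s^3 + s^2*(60*w - 18) + s*(w^2 - 7*w) - w^3 + w^2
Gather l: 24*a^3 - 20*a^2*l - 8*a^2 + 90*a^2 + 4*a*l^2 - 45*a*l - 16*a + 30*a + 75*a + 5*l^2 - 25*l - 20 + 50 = 24*a^3 + 82*a^2 + 89*a + l^2*(4*a + 5) + l*(-20*a^2 - 45*a - 25) + 30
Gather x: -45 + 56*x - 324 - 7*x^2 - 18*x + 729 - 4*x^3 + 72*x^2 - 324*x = -4*x^3 + 65*x^2 - 286*x + 360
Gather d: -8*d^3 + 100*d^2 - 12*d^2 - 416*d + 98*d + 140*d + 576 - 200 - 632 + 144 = -8*d^3 + 88*d^2 - 178*d - 112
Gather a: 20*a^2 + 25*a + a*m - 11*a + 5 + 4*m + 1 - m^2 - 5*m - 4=20*a^2 + a*(m + 14) - m^2 - m + 2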